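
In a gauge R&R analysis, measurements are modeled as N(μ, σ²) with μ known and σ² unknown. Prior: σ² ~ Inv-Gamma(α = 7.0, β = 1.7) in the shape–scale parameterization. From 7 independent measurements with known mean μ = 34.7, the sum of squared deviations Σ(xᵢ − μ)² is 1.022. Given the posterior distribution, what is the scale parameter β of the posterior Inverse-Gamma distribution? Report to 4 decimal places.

2.2110

With known mean μ and an Inverse-Gamma(α, β) prior on σ², the Normal likelihood is conjugate: posterior is Inv-Gamma(α + n/2, β + Σ(xᵢ−μ)²/2).
Posterior: Inv-Gamma(7.0 + 7/2, 1.7 + 1.022/2) = Inv-Gamma(10.50, 2.2110).
Posterior β = 2.2110.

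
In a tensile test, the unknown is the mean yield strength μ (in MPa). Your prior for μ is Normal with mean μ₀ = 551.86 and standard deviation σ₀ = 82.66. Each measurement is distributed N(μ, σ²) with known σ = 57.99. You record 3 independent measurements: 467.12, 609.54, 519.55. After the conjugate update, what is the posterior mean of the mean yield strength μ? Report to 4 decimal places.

For Normal data with known variance σ², a Normal(μ₀, σ₀²) prior on μ is conjugate. Posterior precision = 1/σ₀² + n/σ²; posterior mean is the precision-weighted average of μ₀ and x̄.
Σxᵢ = 467.12 + 609.54 + 519.55 = 1596.21, so n·x̄ = 1596.21.
σ₀² = 82.66² = 6832.6756, σ² = 57.99² = 3362.8401; σ² + n·σ₀² = 3362.8401 + 3·6832.6756 = 23860.8669.
Posterior mean = (μ₀/σ₀² + n·x̄/σ²)/(1/σ₀² + n/σ²) = (σ²·μ₀ + σ₀²·n·x̄)/(σ² + n·σ₀²) = (3362.8401·551.86 + 6832.6756·1596.21)/23860.8669 = 12762202.057062/23860.8669 = 534.8591.

534.8591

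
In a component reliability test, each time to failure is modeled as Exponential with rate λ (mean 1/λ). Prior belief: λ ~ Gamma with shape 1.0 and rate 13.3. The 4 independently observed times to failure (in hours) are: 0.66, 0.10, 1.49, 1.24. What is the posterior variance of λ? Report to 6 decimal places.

With a Gamma(shape α, rate β) prior on the exponential rate λ, the posterior after n observations with total T = Σxᵢ is Gamma(α+n, β+T).
Sum of observations T = 3.49 hours; n = 4.
Posterior: Gamma(1.0+4, 13.3+3.49) = Gamma(5.0, 16.79).
Var = α/β² = 0.017737.

0.017737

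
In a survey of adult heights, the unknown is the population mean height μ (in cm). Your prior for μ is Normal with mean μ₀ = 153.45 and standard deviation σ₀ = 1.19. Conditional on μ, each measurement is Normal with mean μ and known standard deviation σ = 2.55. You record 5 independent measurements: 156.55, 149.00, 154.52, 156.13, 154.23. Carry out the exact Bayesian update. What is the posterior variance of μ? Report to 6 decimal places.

For Normal data with known variance σ², a Normal(μ₀, σ₀²) prior on μ is conjugate. Posterior precision = 1/σ₀² + n/σ²; posterior mean is the precision-weighted average of μ₀ and x̄.
σ₀² = 1.19² = 1.4161, σ² = 2.55² = 6.5025; σ² + n·σ₀² = 6.5025 + 5·1.4161 = 13.583.
Posterior precision = 1/σ₀² + n/σ² = 1/1.4161 + 5/6.5025 = (σ² + n·σ₀²)/(σ₀²σ²) = 13.583/(1.4161·6.5025); posterior variance σₙ² = σ₀²σ²/(σ² + n·σ₀²) = 1.4161·6.5025/13.583 = 0.677920.

0.677920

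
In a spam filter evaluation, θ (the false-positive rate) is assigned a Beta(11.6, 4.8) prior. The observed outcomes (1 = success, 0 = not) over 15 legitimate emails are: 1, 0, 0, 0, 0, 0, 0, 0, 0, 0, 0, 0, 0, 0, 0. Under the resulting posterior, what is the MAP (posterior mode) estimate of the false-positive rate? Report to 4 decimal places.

0.3946

The Beta prior is conjugate to a Binomial/Bernoulli likelihood; the update adds successes to α and failures to β.
Posterior: Beta(α+k, β+n−k) = Beta(11.6+1, 4.8+14) = Beta(12.6, 18.8).
Mode of Beta(a,b) for a,b>1 is (a−1)/(a+b−2) = 11.6/29.4 = 0.3946.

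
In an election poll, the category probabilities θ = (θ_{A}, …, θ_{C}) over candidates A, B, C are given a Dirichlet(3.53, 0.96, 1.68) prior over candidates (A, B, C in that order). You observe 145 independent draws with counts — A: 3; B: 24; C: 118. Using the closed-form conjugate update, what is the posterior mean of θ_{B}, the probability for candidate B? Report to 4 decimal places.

The Dirichlet prior is conjugate to the Multinomial likelihood: each posterior αⱼ = prior αⱼ + observed count nⱼ.
Posterior concentration: (6.53, 24.96, 119.68), total = 151.17.
E[θ_{B}|data] = α_{B}/Σα = 24.96/151.17 = 0.1651.

0.1651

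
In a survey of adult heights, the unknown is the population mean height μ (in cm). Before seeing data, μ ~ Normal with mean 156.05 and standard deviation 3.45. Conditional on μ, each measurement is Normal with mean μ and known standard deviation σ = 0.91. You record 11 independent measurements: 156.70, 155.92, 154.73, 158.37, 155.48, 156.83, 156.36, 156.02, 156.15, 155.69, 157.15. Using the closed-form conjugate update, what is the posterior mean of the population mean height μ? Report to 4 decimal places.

156.3075

For Normal data with known variance σ², a Normal(μ₀, σ₀²) prior on μ is conjugate. Posterior precision = 1/σ₀² + n/σ²; posterior mean is the precision-weighted average of μ₀ and x̄.
Σxᵢ = 156.70 + 155.92 + 154.73 + 158.37 + 155.48 + 156.83 + 156.36 + 156.02 + 156.15 + 155.69 + 157.15 = 1719.4, so n·x̄ = 1719.4.
σ₀² = 3.45² = 11.9025, σ² = 0.91² = 0.8281; σ² + n·σ₀² = 0.8281 + 11·11.9025 = 131.7556.
Posterior mean = (μ₀/σ₀² + n·x̄/σ²)/(1/σ₀² + n/σ²) = (σ²·μ₀ + σ₀²·n·x̄)/(σ² + n·σ₀²) = (0.8281·156.05 + 11.9025·1719.4)/131.7556 = 20594.383505/131.7556 = 156.3075.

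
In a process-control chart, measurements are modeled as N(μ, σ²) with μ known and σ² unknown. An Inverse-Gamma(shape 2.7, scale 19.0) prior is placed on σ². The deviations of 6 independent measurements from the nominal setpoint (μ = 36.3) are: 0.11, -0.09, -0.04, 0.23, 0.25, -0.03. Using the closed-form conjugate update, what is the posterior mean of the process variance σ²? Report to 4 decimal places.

With known mean μ and an Inverse-Gamma(α, β) prior on σ², the Normal likelihood is conjugate: posterior is Inv-Gamma(α + n/2, β + Σ(xᵢ−μ)²/2).
Σ(xᵢ−μ)² = (0.11)² + (-0.09)² + (-0.04)² + (0.23)² + (0.25)² + (-0.03)² = 0.1381.
Posterior: Inv-Gamma(2.7 + 6/2, 19.0 + 0.1381/2) = Inv-Gamma(5.70, 19.06905).
E[σ²|data] = β/(α−1) = 19.06905/4.70 = 4.0572.

4.0572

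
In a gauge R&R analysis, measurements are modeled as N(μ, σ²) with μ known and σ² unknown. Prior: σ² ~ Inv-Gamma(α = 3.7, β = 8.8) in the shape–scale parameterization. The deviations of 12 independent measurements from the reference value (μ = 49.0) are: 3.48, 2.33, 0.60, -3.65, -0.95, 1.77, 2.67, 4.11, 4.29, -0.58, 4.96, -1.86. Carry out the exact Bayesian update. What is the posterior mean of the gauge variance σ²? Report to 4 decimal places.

With known mean μ and an Inverse-Gamma(α, β) prior on σ², the Normal likelihood is conjugate: posterior is Inv-Gamma(α + n/2, β + Σ(xᵢ−μ)²/2).
Σ(xᵢ−μ)² = (3.48)² + (2.33)² + (0.60)² + (-3.65)² + (-0.95)² + (1.77)² + (2.67)² + (4.11)² + (4.29)² + (-0.58)² + (4.96)² + (-1.86)² = 106.0799.
Posterior: Inv-Gamma(3.7 + 12/2, 8.8 + 106.0799/2) = Inv-Gamma(9.70, 61.83995).
E[σ²|data] = β/(α−1) = 61.83995/8.70 = 7.1080.

7.1080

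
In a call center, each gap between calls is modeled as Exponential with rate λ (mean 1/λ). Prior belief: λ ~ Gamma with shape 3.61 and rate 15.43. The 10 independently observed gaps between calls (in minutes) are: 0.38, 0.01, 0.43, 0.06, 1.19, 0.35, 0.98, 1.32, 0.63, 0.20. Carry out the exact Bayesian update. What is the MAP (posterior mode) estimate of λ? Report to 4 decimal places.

0.6010

With a Gamma(shape α, rate β) prior on the exponential rate λ, the posterior after n observations with total T = Σxᵢ is Gamma(α+n, β+T).
Sum of observations T = 5.55 minutes; n = 10.
Posterior: Gamma(3.61+10, 15.43+5.55) = Gamma(13.61, 20.98).
Mode = (α−1)/β = 0.6010.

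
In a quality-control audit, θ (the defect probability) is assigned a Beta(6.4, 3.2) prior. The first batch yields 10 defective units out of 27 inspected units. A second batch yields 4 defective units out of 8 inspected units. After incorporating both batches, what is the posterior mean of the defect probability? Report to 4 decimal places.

0.4574

The Beta prior is conjugate to a Binomial/Bernoulli likelihood; the update adds successes to α and failures to β.
After batch 1: Beta(6.4+10, 3.2+17) = Beta(16.4, 20.2).
After batch 2: Beta(16.4+4, 20.2+4) = Beta(20.4, 24.2).
Posterior mean = α/(α+β) = 20.4/44.6 = 0.4574.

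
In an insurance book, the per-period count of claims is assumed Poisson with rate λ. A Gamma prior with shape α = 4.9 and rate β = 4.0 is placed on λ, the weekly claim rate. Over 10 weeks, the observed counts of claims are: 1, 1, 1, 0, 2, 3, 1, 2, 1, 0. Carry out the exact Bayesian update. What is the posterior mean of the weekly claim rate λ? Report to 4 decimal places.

1.2071

With a Gamma(shape α, rate β) prior, the Poisson likelihood is conjugate: the posterior is Gamma(α + ΣXᵢ, β + n).
Sum of counts S = 12 over n = 10 weeks.
Posterior: Gamma(α+S, β+n) = Gamma(4.9+12, 4.0+10) = Gamma(16.9, 14.0).
Posterior mean = α/β = 16.9/14.0 = 1.2071.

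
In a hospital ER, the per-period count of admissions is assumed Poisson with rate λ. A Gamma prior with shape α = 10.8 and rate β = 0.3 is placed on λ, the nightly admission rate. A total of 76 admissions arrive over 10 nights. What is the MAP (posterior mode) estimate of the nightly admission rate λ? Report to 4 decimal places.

With a Gamma(shape α, rate β) prior, the Poisson likelihood is conjugate: the posterior is Gamma(α + ΣXᵢ, β + n).
Posterior: Gamma(α+S, β+n) = Gamma(10.8+76, 0.3+10) = Gamma(86.8, 10.3).
Mode of Gamma(α,β) for α≥1 is (α−1)/β = 85.8/10.3 = 8.3301.

8.3301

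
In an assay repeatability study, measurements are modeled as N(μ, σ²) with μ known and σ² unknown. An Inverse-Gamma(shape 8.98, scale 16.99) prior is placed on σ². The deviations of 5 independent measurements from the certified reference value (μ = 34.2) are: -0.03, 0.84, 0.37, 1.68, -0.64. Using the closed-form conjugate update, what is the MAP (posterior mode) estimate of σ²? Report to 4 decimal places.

With known mean μ and an Inverse-Gamma(α, β) prior on σ², the Normal likelihood is conjugate: posterior is Inv-Gamma(α + n/2, β + Σ(xᵢ−μ)²/2).
Σ(xᵢ−μ)² = (-0.03)² + (0.84)² + (0.37)² + (1.68)² + (-0.64)² = 4.0754.
Posterior: Inv-Gamma(8.98 + 5/2, 16.99 + 4.0754/2) = Inv-Gamma(11.48, 19.02770).
Mode = β/(α+1) = 19.02770/12.48 = 1.5247.

1.5247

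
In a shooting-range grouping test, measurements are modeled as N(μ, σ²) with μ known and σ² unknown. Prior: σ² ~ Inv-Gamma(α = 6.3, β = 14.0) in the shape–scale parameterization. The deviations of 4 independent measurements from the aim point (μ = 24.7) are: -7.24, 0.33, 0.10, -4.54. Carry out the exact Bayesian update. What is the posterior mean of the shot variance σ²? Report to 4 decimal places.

With known mean μ and an Inverse-Gamma(α, β) prior on σ², the Normal likelihood is conjugate: posterior is Inv-Gamma(α + n/2, β + Σ(xᵢ−μ)²/2).
Σ(xᵢ−μ)² = (-7.24)² + (0.33)² + (0.10)² + (-4.54)² = 73.1481.
Posterior: Inv-Gamma(6.3 + 4/2, 14.0 + 73.1481/2) = Inv-Gamma(8.30, 50.57405).
E[σ²|data] = β/(α−1) = 50.57405/7.30 = 6.9280.

6.9280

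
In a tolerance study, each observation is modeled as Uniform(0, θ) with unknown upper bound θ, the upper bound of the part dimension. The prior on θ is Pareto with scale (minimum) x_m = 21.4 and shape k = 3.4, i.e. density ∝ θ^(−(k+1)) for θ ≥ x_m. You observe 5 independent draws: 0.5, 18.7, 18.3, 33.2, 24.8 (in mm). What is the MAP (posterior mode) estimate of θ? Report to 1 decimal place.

A Pareto(scale x_m, shape k) prior on the upper bound θ of Uniform(0, θ) is conjugate: posterior is Pareto(max(x_m, max xᵢ), k + n).
Sample maximum = 33.2; prior scale x_m = 21.4 → posterior scale = max = 33.2.
Posterior shape = 3.4 + 5 = 8.4.
The Pareto density is decreasing on [x_m, ∞), so the mode is x_m = 33.2.

33.2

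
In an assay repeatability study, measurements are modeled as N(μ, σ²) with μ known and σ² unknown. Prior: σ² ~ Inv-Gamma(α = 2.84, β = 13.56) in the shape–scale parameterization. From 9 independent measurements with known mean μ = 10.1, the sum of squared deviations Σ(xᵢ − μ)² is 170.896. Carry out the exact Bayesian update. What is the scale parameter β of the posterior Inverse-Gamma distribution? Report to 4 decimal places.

With known mean μ and an Inverse-Gamma(α, β) prior on σ², the Normal likelihood is conjugate: posterior is Inv-Gamma(α + n/2, β + Σ(xᵢ−μ)²/2).
Posterior: Inv-Gamma(2.84 + 9/2, 13.56 + 170.896/2) = Inv-Gamma(7.34, 99.0080).
Posterior β = 99.0080.

99.0080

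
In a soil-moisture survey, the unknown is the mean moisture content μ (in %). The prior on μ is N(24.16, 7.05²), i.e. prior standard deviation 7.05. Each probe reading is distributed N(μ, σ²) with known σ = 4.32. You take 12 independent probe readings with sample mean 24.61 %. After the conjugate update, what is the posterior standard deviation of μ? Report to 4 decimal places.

1.2280

For Normal data with known variance σ², a Normal(μ₀, σ₀²) prior on μ is conjugate. Posterior precision = 1/σ₀² + n/σ²; posterior mean is the precision-weighted average of μ₀ and x̄.
σ₀² = 7.05² = 49.7025, σ² = 4.32² = 18.6624; σ² + n·σ₀² = 18.6624 + 12·49.7025 = 615.0924.
Posterior precision = 1/σ₀² + n/σ² = 1/49.7025 + 12/18.6624 = (σ² + n·σ₀²)/(σ₀²σ²) = 615.0924/(49.7025·18.6624); posterior variance σₙ² = σ₀²σ²/(σ² + n·σ₀²) = 49.7025·18.6624/615.0924 = 1.508014.
Posterior SD = √σₙ² = √(49.7025·18.6624/615.0924) = 1.2280.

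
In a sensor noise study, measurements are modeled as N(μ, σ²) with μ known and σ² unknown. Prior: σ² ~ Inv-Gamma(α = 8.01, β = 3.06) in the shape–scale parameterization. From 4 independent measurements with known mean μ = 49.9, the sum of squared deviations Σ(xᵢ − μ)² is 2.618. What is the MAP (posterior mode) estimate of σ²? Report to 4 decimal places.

0.3968

With known mean μ and an Inverse-Gamma(α, β) prior on σ², the Normal likelihood is conjugate: posterior is Inv-Gamma(α + n/2, β + Σ(xᵢ−μ)²/2).
Posterior: Inv-Gamma(8.01 + 4/2, 3.06 + 2.618/2) = Inv-Gamma(10.01, 4.3690).
Mode = β/(α+1) = 4.3690/11.01 = 0.3968.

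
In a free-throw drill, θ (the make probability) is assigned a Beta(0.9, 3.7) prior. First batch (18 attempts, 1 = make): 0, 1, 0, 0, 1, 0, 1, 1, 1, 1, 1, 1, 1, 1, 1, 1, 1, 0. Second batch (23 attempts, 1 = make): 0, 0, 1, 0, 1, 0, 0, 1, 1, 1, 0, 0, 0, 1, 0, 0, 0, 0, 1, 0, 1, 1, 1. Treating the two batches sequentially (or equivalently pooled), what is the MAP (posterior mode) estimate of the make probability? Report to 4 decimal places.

0.5252

The Beta prior is conjugate to a Binomial/Bernoulli likelihood; the update adds successes to α and failures to β.
After batch 1: Beta(0.9+13, 3.7+5) = Beta(13.9, 8.7).
After batch 2: Beta(13.9+10, 8.7+13) = Beta(23.9, 21.7).
Mode of Beta(a,b) for a,b>1 is (a−1)/(a+b−2) = 22.9/43.6 = 0.5252.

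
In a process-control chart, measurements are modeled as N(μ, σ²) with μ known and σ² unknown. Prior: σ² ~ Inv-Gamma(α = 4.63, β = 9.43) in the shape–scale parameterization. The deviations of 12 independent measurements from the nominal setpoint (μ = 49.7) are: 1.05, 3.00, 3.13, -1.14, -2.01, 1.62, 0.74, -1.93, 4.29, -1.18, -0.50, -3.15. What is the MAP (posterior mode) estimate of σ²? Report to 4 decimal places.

3.4809

With known mean μ and an Inverse-Gamma(α, β) prior on σ², the Normal likelihood is conjugate: posterior is Inv-Gamma(α + n/2, β + Σ(xᵢ−μ)²/2).
Σ(xᵢ−μ)² = (1.05)² + (3.00)² + (3.13)² + (-1.14)² + (-2.01)² + (1.62)² + (0.74)² + (-1.93)² + (4.29)² + (-1.18)² + (-0.50)² + (-3.15)² = 62.1050.
Posterior: Inv-Gamma(4.63 + 12/2, 9.43 + 62.1050/2) = Inv-Gamma(10.63, 40.48250).
Mode = β/(α+1) = 40.48250/11.63 = 3.4809.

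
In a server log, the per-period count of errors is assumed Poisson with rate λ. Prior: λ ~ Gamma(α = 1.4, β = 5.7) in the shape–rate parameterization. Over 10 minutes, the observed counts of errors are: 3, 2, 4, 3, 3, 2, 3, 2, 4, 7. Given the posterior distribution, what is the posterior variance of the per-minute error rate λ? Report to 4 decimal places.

0.1396

With a Gamma(shape α, rate β) prior, the Poisson likelihood is conjugate: the posterior is Gamma(α + ΣXᵢ, β + n).
Sum of counts S = 33 over n = 10 minutes.
Posterior: Gamma(α+S, β+n) = Gamma(1.4+33, 5.7+10) = Gamma(34.4, 15.7).
Var = α/β² = 34.4/15.7² = 0.1396.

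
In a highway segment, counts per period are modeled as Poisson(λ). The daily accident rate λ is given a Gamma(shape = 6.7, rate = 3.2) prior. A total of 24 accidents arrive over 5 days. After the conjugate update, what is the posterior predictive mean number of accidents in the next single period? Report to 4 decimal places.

3.7439

With a Gamma(shape α, rate β) prior, the Poisson likelihood is conjugate: the posterior is Gamma(α + ΣXᵢ, β + n).
Posterior: Gamma(α+S, β+n) = Gamma(6.7+24, 3.2+5) = Gamma(30.7, 8.2).
The predictive distribution for one future period is NegBinom with mean α/β = 3.7439.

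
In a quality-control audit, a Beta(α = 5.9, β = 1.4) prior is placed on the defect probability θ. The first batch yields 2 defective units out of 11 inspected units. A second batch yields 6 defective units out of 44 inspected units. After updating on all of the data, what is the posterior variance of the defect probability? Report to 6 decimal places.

0.002738

The Beta prior is conjugate to a Binomial/Bernoulli likelihood; the update adds successes to α and failures to β.
After batch 1: Beta(5.9+2, 1.4+9) = Beta(7.9, 10.4).
After batch 2: Beta(7.9+6, 10.4+38) = Beta(13.9, 48.4).
Var = αβ/((α+β)²(α+β+1)) = 13.9·48.4/(62.3²·63.3) = 0.002738.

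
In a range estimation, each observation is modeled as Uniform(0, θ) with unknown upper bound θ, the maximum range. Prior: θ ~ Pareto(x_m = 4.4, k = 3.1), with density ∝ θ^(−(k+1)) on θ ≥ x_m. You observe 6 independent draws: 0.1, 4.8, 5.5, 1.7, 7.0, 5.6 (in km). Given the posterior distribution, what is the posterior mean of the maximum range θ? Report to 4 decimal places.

A Pareto(scale x_m, shape k) prior on the upper bound θ of Uniform(0, θ) is conjugate: posterior is Pareto(max(x_m, max xᵢ), k + n).
Sample maximum = 7.0; prior scale x_m = 4.4 → posterior scale = max = 7.0.
Posterior shape = 3.1 + 6 = 9.1.
E[θ|data] = k·x_m/(k−1) = 9.1·7.0/8.1 = 7.8642.

7.8642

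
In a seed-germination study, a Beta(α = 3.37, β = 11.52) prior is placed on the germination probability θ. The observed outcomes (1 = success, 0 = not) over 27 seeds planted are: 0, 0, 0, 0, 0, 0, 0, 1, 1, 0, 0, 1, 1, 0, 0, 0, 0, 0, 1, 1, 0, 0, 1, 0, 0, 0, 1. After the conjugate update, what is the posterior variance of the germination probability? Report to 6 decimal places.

0.004611

The Beta prior is conjugate to a Binomial/Bernoulli likelihood; the update adds successes to α and failures to β.
Posterior: Beta(α+k, β+n−k) = Beta(3.37+8, 11.52+19) = Beta(11.37, 30.52).
Var = αβ/((α+β)²(α+β+1)) = 11.37·30.52/(41.89²·42.89) = 0.004611.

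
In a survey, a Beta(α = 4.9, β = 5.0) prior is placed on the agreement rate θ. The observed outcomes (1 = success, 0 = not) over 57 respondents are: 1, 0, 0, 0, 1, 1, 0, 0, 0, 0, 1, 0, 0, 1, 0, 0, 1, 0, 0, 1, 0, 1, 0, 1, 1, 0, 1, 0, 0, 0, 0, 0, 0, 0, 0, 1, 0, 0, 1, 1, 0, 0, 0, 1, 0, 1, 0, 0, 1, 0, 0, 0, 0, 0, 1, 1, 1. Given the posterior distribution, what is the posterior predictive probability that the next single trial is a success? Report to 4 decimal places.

The Beta prior is conjugate to a Binomial/Bernoulli likelihood; the update adds successes to α and failures to β.
Posterior: Beta(α+k, β+n−k) = Beta(4.9+20, 5.0+37) = Beta(24.9, 42.0).
For a single future Bernoulli trial, P(success | data) = α/(α+β) = 0.3722.

0.3722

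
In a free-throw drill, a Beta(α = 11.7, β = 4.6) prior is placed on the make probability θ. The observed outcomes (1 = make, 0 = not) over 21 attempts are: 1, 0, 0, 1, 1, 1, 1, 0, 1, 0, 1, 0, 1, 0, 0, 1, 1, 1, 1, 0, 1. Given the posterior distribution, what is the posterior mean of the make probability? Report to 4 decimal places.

The Beta prior is conjugate to a Binomial/Bernoulli likelihood; the update adds successes to α and failures to β.
Posterior: Beta(α+k, β+n−k) = Beta(11.7+13, 4.6+8) = Beta(24.7, 12.6).
Posterior mean = α/(α+β) = 24.7/37.3 = 0.6622.

0.6622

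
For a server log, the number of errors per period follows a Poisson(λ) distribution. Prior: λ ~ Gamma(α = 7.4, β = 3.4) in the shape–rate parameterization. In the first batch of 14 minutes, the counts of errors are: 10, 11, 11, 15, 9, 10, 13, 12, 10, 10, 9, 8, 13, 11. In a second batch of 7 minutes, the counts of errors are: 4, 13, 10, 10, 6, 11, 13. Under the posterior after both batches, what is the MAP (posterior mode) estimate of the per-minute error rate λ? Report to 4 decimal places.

With a Gamma(shape α, rate β) prior, the Poisson likelihood is conjugate: the posterior is Gamma(α + ΣXᵢ, β + n).
Batch 1: sum of counts S = 152 over n = 14 minutes.
After batch 1: Gamma(α+S, β+n) = Gamma(7.4+152, 3.4+14) = Gamma(159.4, 17.4).
Batch 2: sum of counts S = 67 over n = 7 minutes.
After batch 2: Gamma(α+S, β+n) = Gamma(159.4+67, 17.4+7) = Gamma(226.4, 24.4).
Mode of Gamma(α,β) for α≥1 is (α−1)/β = 225.4/24.4 = 9.2377.

9.2377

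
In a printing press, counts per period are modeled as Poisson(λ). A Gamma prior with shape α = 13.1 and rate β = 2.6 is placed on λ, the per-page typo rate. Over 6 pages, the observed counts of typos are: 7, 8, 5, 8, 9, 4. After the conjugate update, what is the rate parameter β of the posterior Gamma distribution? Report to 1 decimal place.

8.6

With a Gamma(shape α, rate β) prior, the Poisson likelihood is conjugate: the posterior is Gamma(α + ΣXᵢ, β + n).
Sum of counts S = 41 over n = 6 pages.
Posterior: Gamma(α+S, β+n) = Gamma(13.1+41, 2.6+6) = Gamma(54.1, 8.6).
Posterior β = 8.6.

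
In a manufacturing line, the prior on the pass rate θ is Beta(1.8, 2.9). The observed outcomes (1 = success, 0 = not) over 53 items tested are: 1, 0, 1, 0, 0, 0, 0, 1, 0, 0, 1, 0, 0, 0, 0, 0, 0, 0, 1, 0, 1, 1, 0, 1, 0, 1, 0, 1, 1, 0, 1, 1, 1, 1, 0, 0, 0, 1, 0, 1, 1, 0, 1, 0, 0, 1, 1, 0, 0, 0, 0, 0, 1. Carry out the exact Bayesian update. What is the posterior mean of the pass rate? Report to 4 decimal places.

0.4125

The Beta prior is conjugate to a Binomial/Bernoulli likelihood; the update adds successes to α and failures to β.
Posterior: Beta(α+k, β+n−k) = Beta(1.8+22, 2.9+31) = Beta(23.8, 33.9).
Posterior mean = α/(α+β) = 23.8/57.7 = 0.4125.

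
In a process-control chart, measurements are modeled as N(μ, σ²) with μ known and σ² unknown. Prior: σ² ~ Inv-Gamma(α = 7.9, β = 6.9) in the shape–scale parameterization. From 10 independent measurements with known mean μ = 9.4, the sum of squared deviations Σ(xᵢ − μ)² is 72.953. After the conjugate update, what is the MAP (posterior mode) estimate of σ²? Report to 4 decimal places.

3.1206

With known mean μ and an Inverse-Gamma(α, β) prior on σ², the Normal likelihood is conjugate: posterior is Inv-Gamma(α + n/2, β + Σ(xᵢ−μ)²/2).
Posterior: Inv-Gamma(7.9 + 10/2, 6.9 + 72.953/2) = Inv-Gamma(12.90, 43.3765).
Mode = β/(α+1) = 43.3765/13.90 = 3.1206.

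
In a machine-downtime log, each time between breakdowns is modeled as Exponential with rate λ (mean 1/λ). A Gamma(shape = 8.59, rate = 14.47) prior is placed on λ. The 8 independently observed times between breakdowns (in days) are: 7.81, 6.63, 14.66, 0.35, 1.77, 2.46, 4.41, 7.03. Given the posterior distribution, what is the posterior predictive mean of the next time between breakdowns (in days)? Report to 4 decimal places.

3.8223

With a Gamma(shape α, rate β) prior on the exponential rate λ, the posterior after n observations with total T = Σxᵢ is Gamma(α+n, β+T).
Sum of observations T = 45.12 days; n = 8.
Posterior: Gamma(8.59+8, 14.47+45.12) = Gamma(16.59, 59.59).
The predictive distribution for the next observation is Lomax; its mean is β/(α−1) = 59.59/15.59 = 3.8223.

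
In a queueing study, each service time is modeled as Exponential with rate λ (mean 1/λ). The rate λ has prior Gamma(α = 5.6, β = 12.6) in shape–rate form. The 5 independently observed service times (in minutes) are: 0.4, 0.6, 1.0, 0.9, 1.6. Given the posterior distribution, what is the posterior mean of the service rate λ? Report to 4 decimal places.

0.6199

With a Gamma(shape α, rate β) prior on the exponential rate λ, the posterior after n observations with total T = Σxᵢ is Gamma(α+n, β+T).
Sum of observations T = 4.5 minutes; n = 5.
Posterior: Gamma(5.6+5, 12.6+4.5) = Gamma(10.6, 17.1).
Posterior mean of λ = α/β = 10.6/17.1 = 0.6199.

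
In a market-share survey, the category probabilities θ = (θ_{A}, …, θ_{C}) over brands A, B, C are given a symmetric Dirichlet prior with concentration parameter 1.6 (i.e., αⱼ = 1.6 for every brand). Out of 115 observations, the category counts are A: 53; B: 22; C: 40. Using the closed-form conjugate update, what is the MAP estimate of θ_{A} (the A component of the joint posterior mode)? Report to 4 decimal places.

The Dirichlet prior is conjugate to the Multinomial likelihood: each posterior αⱼ = prior αⱼ + observed count nⱼ.
Posterior concentration: (54.6, 23.6, 41.6), total = 119.8.
Joint mode component: (α_{A}−1)/(Σα−K) = 53.6/116.8 = 0.4589.

0.4589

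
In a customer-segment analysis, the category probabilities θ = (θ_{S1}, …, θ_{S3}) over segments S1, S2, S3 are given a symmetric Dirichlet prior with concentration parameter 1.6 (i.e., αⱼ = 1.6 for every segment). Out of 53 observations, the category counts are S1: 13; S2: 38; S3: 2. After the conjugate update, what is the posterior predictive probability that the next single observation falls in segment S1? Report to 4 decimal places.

The Dirichlet prior is conjugate to the Multinomial likelihood: each posterior αⱼ = prior αⱼ + observed count nⱼ.
Posterior concentration: (14.6, 39.6, 3.6), total = 57.8.
P(next = S1 | data) = α_{S1}/Σα = 0.2526.

0.2526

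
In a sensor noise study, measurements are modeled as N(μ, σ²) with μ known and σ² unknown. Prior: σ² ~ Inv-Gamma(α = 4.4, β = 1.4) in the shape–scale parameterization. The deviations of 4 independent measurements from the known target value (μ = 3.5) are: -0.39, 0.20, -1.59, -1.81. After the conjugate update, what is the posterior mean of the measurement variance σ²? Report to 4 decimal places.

With known mean μ and an Inverse-Gamma(α, β) prior on σ², the Normal likelihood is conjugate: posterior is Inv-Gamma(α + n/2, β + Σ(xᵢ−μ)²/2).
Σ(xᵢ−μ)² = (-0.39)² + (0.20)² + (-1.59)² + (-1.81)² = 5.9963.
Posterior: Inv-Gamma(4.4 + 4/2, 1.4 + 5.9963/2) = Inv-Gamma(6.40, 4.39815).
E[σ²|data] = β/(α−1) = 4.39815/5.40 = 0.8145.

0.8145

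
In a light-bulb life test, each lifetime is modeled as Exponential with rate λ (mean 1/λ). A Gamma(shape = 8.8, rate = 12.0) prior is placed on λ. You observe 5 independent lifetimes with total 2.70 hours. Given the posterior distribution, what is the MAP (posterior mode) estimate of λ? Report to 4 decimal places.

With a Gamma(shape α, rate β) prior on the exponential rate λ, the posterior after n observations with total T = Σxᵢ is Gamma(α+n, β+T).
Posterior: Gamma(8.8+5, 12.0+2.70) = Gamma(13.8, 14.70).
Mode = (α−1)/β = 0.8707.

0.8707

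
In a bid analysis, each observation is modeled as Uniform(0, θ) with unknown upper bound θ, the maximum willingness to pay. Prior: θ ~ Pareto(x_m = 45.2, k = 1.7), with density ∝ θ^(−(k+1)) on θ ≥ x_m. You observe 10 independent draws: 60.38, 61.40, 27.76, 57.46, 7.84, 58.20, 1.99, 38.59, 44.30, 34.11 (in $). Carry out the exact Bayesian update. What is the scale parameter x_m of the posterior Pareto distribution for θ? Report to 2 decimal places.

A Pareto(scale x_m, shape k) prior on the upper bound θ of Uniform(0, θ) is conjugate: posterior is Pareto(max(x_m, max xᵢ), k + n).
Sample maximum = 61.40; prior scale x_m = 45.2 → posterior scale = max = 61.40.
Posterior shape = 1.7 + 10 = 11.7.
Posterior scale x_m = 61.40.

61.40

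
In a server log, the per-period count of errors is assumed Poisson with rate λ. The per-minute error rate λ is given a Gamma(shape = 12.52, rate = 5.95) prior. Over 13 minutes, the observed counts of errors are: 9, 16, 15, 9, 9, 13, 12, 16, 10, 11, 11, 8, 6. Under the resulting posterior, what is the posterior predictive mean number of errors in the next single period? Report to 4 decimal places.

With a Gamma(shape α, rate β) prior, the Poisson likelihood is conjugate: the posterior is Gamma(α + ΣXᵢ, β + n).
Sum of counts S = 145 over n = 13 minutes.
Posterior: Gamma(α+S, β+n) = Gamma(12.52+145, 5.95+13) = Gamma(157.52, 18.95).
The predictive distribution for one future period is NegBinom with mean α/β = 8.3124.

8.3124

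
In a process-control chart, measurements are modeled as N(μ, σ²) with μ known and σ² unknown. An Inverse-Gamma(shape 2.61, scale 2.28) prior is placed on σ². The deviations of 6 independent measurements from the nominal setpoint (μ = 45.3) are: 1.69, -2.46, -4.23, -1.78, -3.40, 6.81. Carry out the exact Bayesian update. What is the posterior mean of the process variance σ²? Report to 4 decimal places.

With known mean μ and an Inverse-Gamma(α, β) prior on σ², the Normal likelihood is conjugate: posterior is Inv-Gamma(α + n/2, β + Σ(xᵢ−μ)²/2).
Σ(xᵢ−μ)² = (1.69)² + (-2.46)² + (-4.23)² + (-1.78)² + (-3.40)² + (6.81)² = 87.9051.
Posterior: Inv-Gamma(2.61 + 6/2, 2.28 + 87.9051/2) = Inv-Gamma(5.61, 46.23255).
E[σ²|data] = β/(α−1) = 46.23255/4.61 = 10.0288.

10.0288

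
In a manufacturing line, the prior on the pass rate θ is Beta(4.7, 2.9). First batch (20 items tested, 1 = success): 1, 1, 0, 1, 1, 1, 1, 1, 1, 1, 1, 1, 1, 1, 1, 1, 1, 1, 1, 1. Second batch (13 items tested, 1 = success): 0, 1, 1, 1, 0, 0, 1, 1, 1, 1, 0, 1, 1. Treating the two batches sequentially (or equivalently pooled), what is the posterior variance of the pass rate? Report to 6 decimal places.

0.003767

The Beta prior is conjugate to a Binomial/Bernoulli likelihood; the update adds successes to α and failures to β.
After batch 1: Beta(4.7+19, 2.9+1) = Beta(23.7, 3.9).
After batch 2: Beta(23.7+9, 3.9+4) = Beta(32.7, 7.9).
Var = αβ/((α+β)²(α+β+1)) = 32.7·7.9/(40.6²·41.6) = 0.003767.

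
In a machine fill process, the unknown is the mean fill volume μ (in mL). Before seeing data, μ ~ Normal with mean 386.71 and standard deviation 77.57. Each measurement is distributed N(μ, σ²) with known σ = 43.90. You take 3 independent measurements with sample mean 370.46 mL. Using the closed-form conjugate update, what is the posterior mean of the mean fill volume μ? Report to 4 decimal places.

372.0275

For Normal data with known variance σ², a Normal(μ₀, σ₀²) prior on μ is conjugate. Posterior precision = 1/σ₀² + n/σ²; posterior mean is the precision-weighted average of μ₀ and x̄.
n·x̄ = 3·370.46 = 1111.38.
σ₀² = 77.57² = 6017.1049, σ² = 43.90² = 1927.21; σ² + n·σ₀² = 1927.21 + 3·6017.1049 = 19978.5247.
Posterior mean = (μ₀/σ₀² + n·x̄/σ²)/(1/σ₀² + n/σ²) = (σ²·μ₀ + σ₀²·n·x̄)/(σ² + n·σ₀²) = (1927.21·386.71 + 6017.1049·1111.38)/19978.5247 = 7432561.422862/19978.5247 = 372.0275.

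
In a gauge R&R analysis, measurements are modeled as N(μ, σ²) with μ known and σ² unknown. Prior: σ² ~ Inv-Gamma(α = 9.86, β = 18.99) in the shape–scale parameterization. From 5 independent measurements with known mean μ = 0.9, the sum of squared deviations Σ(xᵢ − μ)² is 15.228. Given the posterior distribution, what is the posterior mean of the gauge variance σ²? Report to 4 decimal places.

2.3419

With known mean μ and an Inverse-Gamma(α, β) prior on σ², the Normal likelihood is conjugate: posterior is Inv-Gamma(α + n/2, β + Σ(xᵢ−μ)²/2).
Posterior: Inv-Gamma(9.86 + 5/2, 18.99 + 15.228/2) = Inv-Gamma(12.36, 26.6040).
E[σ²|data] = β/(α−1) = 26.6040/11.36 = 2.3419.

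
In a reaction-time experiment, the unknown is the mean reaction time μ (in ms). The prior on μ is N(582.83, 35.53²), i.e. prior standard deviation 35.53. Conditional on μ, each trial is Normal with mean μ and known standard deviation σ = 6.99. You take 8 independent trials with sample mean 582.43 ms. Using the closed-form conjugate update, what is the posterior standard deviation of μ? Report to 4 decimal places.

For Normal data with known variance σ², a Normal(μ₀, σ₀²) prior on μ is conjugate. Posterior precision = 1/σ₀² + n/σ²; posterior mean is the precision-weighted average of μ₀ and x̄.
σ₀² = 35.53² = 1262.3809, σ² = 6.99² = 48.8601; σ² + n·σ₀² = 48.8601 + 8·1262.3809 = 10147.9073.
Posterior precision = 1/σ₀² + n/σ² = 1/1262.3809 + 8/48.8601 = (σ² + n·σ₀²)/(σ₀²σ²) = 10147.9073/(1262.3809·48.8601); posterior variance σₙ² = σ₀²σ²/(σ² + n·σ₀²) = 1262.3809·48.8601/10147.9073 = 6.078106.
Posterior SD = √σₙ² = √(1262.3809·48.8601/10147.9073) = 2.4654.

2.4654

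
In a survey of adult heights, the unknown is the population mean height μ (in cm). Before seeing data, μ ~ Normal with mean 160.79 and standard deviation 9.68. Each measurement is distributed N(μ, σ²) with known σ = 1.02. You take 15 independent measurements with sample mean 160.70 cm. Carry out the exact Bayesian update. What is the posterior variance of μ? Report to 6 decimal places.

For Normal data with known variance σ², a Normal(μ₀, σ₀²) prior on μ is conjugate. Posterior precision = 1/σ₀² + n/σ²; posterior mean is the precision-weighted average of μ₀ and x̄.
σ₀² = 9.68² = 93.7024, σ² = 1.02² = 1.0404; σ² + n·σ₀² = 1.0404 + 15·93.7024 = 1406.5764.
Posterior precision = 1/σ₀² + n/σ² = 1/93.7024 + 15/1.0404 = (σ² + n·σ₀²)/(σ₀²σ²) = 1406.5764/(93.7024·1.0404); posterior variance σₙ² = σ₀²σ²/(σ² + n·σ₀²) = 93.7024·1.0404/1406.5764 = 0.069309.

0.069309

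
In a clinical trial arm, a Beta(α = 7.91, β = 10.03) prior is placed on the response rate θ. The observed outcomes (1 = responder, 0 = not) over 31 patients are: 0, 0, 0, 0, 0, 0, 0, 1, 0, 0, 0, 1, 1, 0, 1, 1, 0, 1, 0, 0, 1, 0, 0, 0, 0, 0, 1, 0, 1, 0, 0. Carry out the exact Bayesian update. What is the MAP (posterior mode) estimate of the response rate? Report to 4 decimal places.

0.3389

The Beta prior is conjugate to a Binomial/Bernoulli likelihood; the update adds successes to α and failures to β.
Posterior: Beta(α+k, β+n−k) = Beta(7.91+9, 10.03+22) = Beta(16.91, 32.03).
Mode of Beta(a,b) for a,b>1 is (a−1)/(a+b−2) = 15.91/46.94 = 0.3389.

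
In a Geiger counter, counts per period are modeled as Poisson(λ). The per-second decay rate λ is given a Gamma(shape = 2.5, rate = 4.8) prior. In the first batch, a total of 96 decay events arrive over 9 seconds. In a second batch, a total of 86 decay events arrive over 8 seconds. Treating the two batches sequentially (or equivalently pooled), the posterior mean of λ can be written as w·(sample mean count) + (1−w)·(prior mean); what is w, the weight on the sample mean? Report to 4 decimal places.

With a Gamma(shape α, rate β) prior, the Poisson likelihood is conjugate: the posterior is Gamma(α + ΣXᵢ, β + n).
Total number of seconds: n = 9 + 8 = 17.
Posterior mean = (α₀+S)/(β₀+n) = [n/(β₀+n)]·(S/n) + [β₀/(β₀+n)]·(α₀/β₀), so only n and β₀ enter the weight.
Weight on data w = n/(β₀+n) = 17/(4.8+17) = 17/21.8 = 0.7798.

0.7798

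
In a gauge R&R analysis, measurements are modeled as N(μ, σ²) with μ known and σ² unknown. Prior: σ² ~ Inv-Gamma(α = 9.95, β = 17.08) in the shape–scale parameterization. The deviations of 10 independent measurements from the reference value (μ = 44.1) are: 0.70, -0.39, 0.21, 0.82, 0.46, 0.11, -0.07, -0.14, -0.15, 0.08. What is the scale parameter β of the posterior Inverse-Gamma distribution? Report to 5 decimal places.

With known mean μ and an Inverse-Gamma(α, β) prior on σ², the Normal likelihood is conjugate: posterior is Inv-Gamma(α + n/2, β + Σ(xᵢ−μ)²/2).
Σ(xᵢ−μ)² = (0.70)² + (-0.39)² + (0.21)² + (0.82)² + (0.46)² + (0.11)² + (-0.07)² + (-0.14)² + (-0.15)² + (0.08)² = 1.6357.
Posterior: Inv-Gamma(9.95 + 10/2, 17.08 + 1.6357/2) = Inv-Gamma(14.95, 17.89785).
Posterior β = 17.89785.

17.89785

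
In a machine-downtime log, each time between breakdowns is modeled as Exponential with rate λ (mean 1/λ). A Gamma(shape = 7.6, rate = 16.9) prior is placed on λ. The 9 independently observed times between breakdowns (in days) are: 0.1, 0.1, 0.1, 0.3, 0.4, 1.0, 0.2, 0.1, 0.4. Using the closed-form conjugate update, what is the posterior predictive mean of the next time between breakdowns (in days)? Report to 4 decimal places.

1.2564

With a Gamma(shape α, rate β) prior on the exponential rate λ, the posterior after n observations with total T = Σxᵢ is Gamma(α+n, β+T).
Sum of observations T = 2.7 days; n = 9.
Posterior: Gamma(7.6+9, 16.9+2.7) = Gamma(16.6, 19.6).
The predictive distribution for the next observation is Lomax; its mean is β/(α−1) = 19.6/15.6 = 1.2564.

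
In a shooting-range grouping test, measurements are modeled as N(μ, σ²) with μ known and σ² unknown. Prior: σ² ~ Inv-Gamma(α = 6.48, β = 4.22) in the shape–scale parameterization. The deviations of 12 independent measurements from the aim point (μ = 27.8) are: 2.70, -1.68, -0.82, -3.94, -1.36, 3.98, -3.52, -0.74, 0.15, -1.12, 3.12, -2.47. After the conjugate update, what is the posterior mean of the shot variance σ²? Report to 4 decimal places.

3.5927

With known mean μ and an Inverse-Gamma(α, β) prior on σ², the Normal likelihood is conjugate: posterior is Inv-Gamma(α + n/2, β + Σ(xᵢ−μ)²/2).
Σ(xᵢ−μ)² = (2.70)² + (-1.68)² + (-0.82)² + (-3.94)² + (-1.36)² + (3.98)² + (-3.52)² + (-0.74)² + (0.15)² + (-1.12)² + (3.12)² + (-2.47)² = 74.0486.
Posterior: Inv-Gamma(6.48 + 12/2, 4.22 + 74.0486/2) = Inv-Gamma(12.48, 41.24430).
E[σ²|data] = β/(α−1) = 41.24430/11.48 = 3.5927.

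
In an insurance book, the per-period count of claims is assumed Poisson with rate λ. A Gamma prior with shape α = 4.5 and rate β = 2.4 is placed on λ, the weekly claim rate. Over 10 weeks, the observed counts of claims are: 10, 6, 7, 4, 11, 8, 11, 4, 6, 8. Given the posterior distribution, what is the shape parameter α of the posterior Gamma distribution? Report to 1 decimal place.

With a Gamma(shape α, rate β) prior, the Poisson likelihood is conjugate: the posterior is Gamma(α + ΣXᵢ, β + n).
Sum of counts S = 75 over n = 10 weeks.
Posterior: Gamma(α+S, β+n) = Gamma(4.5+75, 2.4+10) = Gamma(79.5, 12.4).
Posterior α = 79.5.

79.5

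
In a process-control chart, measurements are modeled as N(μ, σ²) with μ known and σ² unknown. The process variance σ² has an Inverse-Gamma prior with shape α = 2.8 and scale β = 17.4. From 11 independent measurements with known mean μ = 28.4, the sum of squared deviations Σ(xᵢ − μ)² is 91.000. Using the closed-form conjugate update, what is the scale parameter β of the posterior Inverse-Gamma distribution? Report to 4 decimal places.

62.9000

With known mean μ and an Inverse-Gamma(α, β) prior on σ², the Normal likelihood is conjugate: posterior is Inv-Gamma(α + n/2, β + Σ(xᵢ−μ)²/2).
Posterior: Inv-Gamma(2.8 + 11/2, 17.4 + 91.000/2) = Inv-Gamma(8.30, 62.9000).
Posterior β = 62.9000.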